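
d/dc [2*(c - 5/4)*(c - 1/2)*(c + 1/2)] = 6*c^2 - 5*c - 1/2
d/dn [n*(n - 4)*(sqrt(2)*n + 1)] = 3*sqrt(2)*n^2 - 8*sqrt(2)*n + 2*n - 4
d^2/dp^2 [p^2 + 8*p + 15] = 2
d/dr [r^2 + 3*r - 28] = 2*r + 3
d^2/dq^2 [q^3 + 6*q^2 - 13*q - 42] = 6*q + 12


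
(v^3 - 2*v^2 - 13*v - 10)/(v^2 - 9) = (v^3 - 2*v^2 - 13*v - 10)/(v^2 - 9)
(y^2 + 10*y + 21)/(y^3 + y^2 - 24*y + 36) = (y^2 + 10*y + 21)/(y^3 + y^2 - 24*y + 36)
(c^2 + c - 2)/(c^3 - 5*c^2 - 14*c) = (c - 1)/(c*(c - 7))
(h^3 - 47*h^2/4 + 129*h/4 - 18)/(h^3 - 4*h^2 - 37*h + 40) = (4*h^2 - 15*h + 9)/(4*(h^2 + 4*h - 5))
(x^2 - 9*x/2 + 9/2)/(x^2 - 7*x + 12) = (x - 3/2)/(x - 4)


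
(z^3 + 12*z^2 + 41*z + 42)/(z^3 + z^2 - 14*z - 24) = (z + 7)/(z - 4)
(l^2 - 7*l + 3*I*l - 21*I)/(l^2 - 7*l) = (l + 3*I)/l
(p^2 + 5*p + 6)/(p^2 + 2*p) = (p + 3)/p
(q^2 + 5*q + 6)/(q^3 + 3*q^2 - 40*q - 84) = (q + 3)/(q^2 + q - 42)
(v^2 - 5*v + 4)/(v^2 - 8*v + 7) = (v - 4)/(v - 7)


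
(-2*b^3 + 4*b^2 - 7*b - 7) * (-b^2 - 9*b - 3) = 2*b^5 + 14*b^4 - 23*b^3 + 58*b^2 + 84*b + 21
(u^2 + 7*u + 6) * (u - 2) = u^3 + 5*u^2 - 8*u - 12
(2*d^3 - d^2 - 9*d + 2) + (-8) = 2*d^3 - d^2 - 9*d - 6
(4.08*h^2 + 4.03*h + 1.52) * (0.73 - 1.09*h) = -4.4472*h^3 - 1.4143*h^2 + 1.2851*h + 1.1096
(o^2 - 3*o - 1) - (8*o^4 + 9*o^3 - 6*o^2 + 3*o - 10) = -8*o^4 - 9*o^3 + 7*o^2 - 6*o + 9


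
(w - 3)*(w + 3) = w^2 - 9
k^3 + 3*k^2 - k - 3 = (k - 1)*(k + 1)*(k + 3)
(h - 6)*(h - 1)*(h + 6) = h^3 - h^2 - 36*h + 36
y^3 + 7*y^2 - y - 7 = (y - 1)*(y + 1)*(y + 7)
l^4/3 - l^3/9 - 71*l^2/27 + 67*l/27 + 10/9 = (l/3 + 1)*(l - 2)*(l - 5/3)*(l + 1/3)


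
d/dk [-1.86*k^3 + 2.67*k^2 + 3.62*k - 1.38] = -5.58*k^2 + 5.34*k + 3.62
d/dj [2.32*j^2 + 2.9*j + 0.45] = 4.64*j + 2.9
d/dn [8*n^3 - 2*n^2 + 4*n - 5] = 24*n^2 - 4*n + 4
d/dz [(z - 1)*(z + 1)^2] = (z + 1)*(3*z - 1)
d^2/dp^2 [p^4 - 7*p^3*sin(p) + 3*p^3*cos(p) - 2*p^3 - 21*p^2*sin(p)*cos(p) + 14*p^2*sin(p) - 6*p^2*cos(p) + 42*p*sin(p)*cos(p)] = 7*p^3*sin(p) - 3*p^3*cos(p) - 32*p^2*sin(p) + 42*p^2*sin(2*p) - 36*p^2*cos(p) + 12*p^2 - 18*p*sin(p) - 84*sqrt(2)*p*sin(2*p + pi/4) + 74*p*cos(p) - 12*p + 28*sin(p) - 21*sin(2*p) - 12*cos(p) + 84*cos(2*p)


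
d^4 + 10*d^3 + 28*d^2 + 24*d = d*(d + 2)^2*(d + 6)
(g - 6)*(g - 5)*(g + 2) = g^3 - 9*g^2 + 8*g + 60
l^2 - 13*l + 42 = (l - 7)*(l - 6)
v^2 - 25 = (v - 5)*(v + 5)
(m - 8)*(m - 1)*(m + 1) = m^3 - 8*m^2 - m + 8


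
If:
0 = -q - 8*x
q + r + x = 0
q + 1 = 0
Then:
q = -1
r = 7/8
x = 1/8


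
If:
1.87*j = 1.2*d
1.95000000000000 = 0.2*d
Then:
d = 9.75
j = 6.26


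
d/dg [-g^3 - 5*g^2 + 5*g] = -3*g^2 - 10*g + 5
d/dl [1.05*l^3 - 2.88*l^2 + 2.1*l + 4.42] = 3.15*l^2 - 5.76*l + 2.1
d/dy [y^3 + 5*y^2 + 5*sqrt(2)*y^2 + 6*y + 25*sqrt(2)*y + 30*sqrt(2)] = 3*y^2 + 10*y + 10*sqrt(2)*y + 6 + 25*sqrt(2)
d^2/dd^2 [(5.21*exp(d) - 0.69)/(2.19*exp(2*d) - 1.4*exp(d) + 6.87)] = (24.987681*exp(4*d) + 2.73662400000003*exp(3*d) - 463.969458*exp(2*d) + 90.282408*exp(d) + 239.259429)*exp(d)/(10.503459*exp(6*d) - 20.14362*exp(5*d) + 111.724821*exp(4*d) - 129.12452*exp(3*d) + 350.479233*exp(2*d) - 198.22698*exp(d) + 324.242703)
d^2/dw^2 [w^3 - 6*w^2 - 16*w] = 6*w - 12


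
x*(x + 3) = x^2 + 3*x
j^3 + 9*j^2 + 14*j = j*(j + 2)*(j + 7)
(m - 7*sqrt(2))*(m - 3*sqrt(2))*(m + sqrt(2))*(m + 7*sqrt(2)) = m^4 - 2*sqrt(2)*m^3 - 104*m^2 + 196*sqrt(2)*m + 588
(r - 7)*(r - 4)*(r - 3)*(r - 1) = r^4 - 15*r^3 + 75*r^2 - 145*r + 84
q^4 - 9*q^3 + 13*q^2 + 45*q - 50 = (q - 5)^2*(q - 1)*(q + 2)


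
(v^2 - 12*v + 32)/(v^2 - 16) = (v - 8)/(v + 4)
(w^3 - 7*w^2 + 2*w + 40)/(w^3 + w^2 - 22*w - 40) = (w - 4)/(w + 4)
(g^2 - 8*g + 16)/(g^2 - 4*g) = (g - 4)/g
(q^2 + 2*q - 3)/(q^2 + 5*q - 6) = (q + 3)/(q + 6)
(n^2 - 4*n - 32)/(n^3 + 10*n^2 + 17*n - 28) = (n - 8)/(n^2 + 6*n - 7)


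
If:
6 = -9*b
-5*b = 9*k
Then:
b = -2/3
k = 10/27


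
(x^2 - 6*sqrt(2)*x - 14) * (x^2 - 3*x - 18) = x^4 - 6*sqrt(2)*x^3 - 3*x^3 - 32*x^2 + 18*sqrt(2)*x^2 + 42*x + 108*sqrt(2)*x + 252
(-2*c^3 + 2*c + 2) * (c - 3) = -2*c^4 + 6*c^3 + 2*c^2 - 4*c - 6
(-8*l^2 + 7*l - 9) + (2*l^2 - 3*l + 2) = -6*l^2 + 4*l - 7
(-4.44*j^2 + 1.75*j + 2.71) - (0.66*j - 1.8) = -4.44*j^2 + 1.09*j + 4.51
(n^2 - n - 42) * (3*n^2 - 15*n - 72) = 3*n^4 - 18*n^3 - 183*n^2 + 702*n + 3024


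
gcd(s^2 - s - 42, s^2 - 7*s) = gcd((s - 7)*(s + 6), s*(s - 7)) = s - 7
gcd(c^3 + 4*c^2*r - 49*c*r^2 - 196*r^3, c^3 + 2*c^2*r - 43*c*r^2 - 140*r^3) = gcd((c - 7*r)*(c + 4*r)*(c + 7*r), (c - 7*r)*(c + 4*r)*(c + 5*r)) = -c^2 + 3*c*r + 28*r^2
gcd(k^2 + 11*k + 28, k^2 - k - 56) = k + 7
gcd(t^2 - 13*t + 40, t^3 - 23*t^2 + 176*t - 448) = t - 8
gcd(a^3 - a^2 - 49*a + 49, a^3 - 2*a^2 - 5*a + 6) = a - 1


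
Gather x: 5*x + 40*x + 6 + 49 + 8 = 45*x + 63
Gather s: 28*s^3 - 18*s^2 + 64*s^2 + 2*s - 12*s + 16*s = 28*s^3 + 46*s^2 + 6*s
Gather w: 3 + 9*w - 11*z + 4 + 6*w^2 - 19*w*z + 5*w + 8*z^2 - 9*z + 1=6*w^2 + w*(14 - 19*z) + 8*z^2 - 20*z + 8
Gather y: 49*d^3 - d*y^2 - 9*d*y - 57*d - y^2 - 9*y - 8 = 49*d^3 - 57*d + y^2*(-d - 1) + y*(-9*d - 9) - 8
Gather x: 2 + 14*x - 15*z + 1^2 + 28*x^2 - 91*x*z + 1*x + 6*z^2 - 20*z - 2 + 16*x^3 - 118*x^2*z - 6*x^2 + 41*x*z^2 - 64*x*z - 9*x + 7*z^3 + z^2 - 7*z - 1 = 16*x^3 + x^2*(22 - 118*z) + x*(41*z^2 - 155*z + 6) + 7*z^3 + 7*z^2 - 42*z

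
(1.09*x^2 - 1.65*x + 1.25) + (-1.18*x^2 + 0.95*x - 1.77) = -0.0899999999999999*x^2 - 0.7*x - 0.52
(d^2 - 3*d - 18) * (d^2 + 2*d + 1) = d^4 - d^3 - 23*d^2 - 39*d - 18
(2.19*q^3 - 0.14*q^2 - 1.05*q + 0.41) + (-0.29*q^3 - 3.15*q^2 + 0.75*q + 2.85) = 1.9*q^3 - 3.29*q^2 - 0.3*q + 3.26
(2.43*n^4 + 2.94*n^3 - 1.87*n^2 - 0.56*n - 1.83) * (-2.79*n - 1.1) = -6.7797*n^5 - 10.8756*n^4 + 1.9833*n^3 + 3.6194*n^2 + 5.7217*n + 2.013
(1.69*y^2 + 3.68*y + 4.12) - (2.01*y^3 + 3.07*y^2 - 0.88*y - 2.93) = -2.01*y^3 - 1.38*y^2 + 4.56*y + 7.05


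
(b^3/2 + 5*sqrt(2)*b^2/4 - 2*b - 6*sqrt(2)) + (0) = b^3/2 + 5*sqrt(2)*b^2/4 - 2*b - 6*sqrt(2)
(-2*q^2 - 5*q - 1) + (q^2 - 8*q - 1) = -q^2 - 13*q - 2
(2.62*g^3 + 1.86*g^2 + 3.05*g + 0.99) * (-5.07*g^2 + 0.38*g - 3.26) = -13.2834*g^5 - 8.4346*g^4 - 23.2979*g^3 - 9.9239*g^2 - 9.5668*g - 3.2274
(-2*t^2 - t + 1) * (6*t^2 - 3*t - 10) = -12*t^4 + 29*t^2 + 7*t - 10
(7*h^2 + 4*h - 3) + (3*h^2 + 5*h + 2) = 10*h^2 + 9*h - 1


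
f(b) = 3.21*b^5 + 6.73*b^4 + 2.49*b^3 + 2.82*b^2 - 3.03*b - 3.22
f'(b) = 16.05*b^4 + 26.92*b^3 + 7.47*b^2 + 5.64*b - 3.03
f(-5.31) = -8481.14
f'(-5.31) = 8907.22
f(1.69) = 110.88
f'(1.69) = 288.70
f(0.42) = -3.56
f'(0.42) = 3.15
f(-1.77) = 7.46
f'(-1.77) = 18.64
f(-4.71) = -4315.13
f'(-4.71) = 5222.08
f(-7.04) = -39689.30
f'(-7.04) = 30359.19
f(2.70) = 876.43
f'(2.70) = 1449.48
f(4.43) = 8323.91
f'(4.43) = 8690.38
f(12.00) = 942973.22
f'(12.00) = 380470.89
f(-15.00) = -2104614.52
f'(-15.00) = 723269.37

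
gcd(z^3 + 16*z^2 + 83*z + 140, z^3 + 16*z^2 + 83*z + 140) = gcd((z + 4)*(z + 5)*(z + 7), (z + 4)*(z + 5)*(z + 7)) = z^3 + 16*z^2 + 83*z + 140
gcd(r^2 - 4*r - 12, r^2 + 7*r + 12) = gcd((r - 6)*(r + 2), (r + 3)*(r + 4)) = 1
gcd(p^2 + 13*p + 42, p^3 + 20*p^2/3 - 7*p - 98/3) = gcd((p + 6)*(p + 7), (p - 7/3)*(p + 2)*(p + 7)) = p + 7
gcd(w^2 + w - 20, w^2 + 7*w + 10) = w + 5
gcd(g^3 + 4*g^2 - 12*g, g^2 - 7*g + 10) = g - 2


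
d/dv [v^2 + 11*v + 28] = 2*v + 11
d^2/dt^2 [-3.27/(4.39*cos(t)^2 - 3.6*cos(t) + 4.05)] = (252.079068*(1 - cos(t)^2)^2 - 155.03724*cos(t)^3 - 64.137126*cos(t)^2 + 357.75108*cos(t) - 220.559538)/(4.39*cos(t)^2 - 3.6*cos(t) + 4.05)^3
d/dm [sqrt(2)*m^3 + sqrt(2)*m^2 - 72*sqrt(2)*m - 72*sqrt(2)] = sqrt(2)*(3*m^2 + 2*m - 72)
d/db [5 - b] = -1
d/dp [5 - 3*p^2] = -6*p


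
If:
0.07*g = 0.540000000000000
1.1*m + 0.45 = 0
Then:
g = 7.71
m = -0.41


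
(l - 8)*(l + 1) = l^2 - 7*l - 8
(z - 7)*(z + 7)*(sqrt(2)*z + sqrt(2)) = sqrt(2)*z^3 + sqrt(2)*z^2 - 49*sqrt(2)*z - 49*sqrt(2)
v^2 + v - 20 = (v - 4)*(v + 5)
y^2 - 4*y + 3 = (y - 3)*(y - 1)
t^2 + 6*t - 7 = (t - 1)*(t + 7)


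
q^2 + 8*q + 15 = (q + 3)*(q + 5)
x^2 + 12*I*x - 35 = (x + 5*I)*(x + 7*I)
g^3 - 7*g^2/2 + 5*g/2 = g*(g - 5/2)*(g - 1)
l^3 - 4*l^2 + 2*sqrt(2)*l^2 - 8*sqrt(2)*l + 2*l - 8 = (l - 4)*(l + sqrt(2))^2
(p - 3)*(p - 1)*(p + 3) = p^3 - p^2 - 9*p + 9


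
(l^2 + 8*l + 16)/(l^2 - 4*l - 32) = (l + 4)/(l - 8)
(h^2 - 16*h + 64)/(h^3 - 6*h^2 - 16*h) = (h - 8)/(h*(h + 2))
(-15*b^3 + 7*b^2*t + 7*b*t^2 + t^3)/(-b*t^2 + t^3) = 15*b^2/t^2 + 8*b/t + 1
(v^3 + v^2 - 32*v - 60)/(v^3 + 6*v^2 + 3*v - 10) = (v - 6)/(v - 1)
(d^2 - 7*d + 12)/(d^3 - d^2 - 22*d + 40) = (d - 3)/(d^2 + 3*d - 10)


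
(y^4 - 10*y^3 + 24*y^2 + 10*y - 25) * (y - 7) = y^5 - 17*y^4 + 94*y^3 - 158*y^2 - 95*y + 175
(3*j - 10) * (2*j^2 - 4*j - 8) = 6*j^3 - 32*j^2 + 16*j + 80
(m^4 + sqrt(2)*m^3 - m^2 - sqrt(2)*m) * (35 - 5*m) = -5*m^5 - 5*sqrt(2)*m^4 + 35*m^4 + 5*m^3 + 35*sqrt(2)*m^3 - 35*m^2 + 5*sqrt(2)*m^2 - 35*sqrt(2)*m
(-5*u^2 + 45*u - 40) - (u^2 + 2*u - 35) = -6*u^2 + 43*u - 5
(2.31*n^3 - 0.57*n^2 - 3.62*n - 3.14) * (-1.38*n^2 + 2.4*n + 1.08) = -3.1878*n^5 + 6.3306*n^4 + 6.1224*n^3 - 4.9704*n^2 - 11.4456*n - 3.3912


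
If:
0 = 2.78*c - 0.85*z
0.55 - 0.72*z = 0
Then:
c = 0.23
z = 0.76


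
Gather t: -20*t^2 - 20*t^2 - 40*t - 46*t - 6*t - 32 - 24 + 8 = -40*t^2 - 92*t - 48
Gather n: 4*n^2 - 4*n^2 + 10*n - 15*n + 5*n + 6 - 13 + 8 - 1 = 0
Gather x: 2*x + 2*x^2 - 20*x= 2*x^2 - 18*x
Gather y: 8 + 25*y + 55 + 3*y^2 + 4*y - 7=3*y^2 + 29*y + 56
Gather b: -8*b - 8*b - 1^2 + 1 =-16*b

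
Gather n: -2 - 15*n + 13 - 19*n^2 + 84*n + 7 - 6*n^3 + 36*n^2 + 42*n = -6*n^3 + 17*n^2 + 111*n + 18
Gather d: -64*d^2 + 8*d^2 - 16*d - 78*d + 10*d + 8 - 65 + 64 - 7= -56*d^2 - 84*d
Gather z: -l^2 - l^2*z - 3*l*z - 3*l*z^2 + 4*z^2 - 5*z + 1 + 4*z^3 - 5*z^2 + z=-l^2 + 4*z^3 + z^2*(-3*l - 1) + z*(-l^2 - 3*l - 4) + 1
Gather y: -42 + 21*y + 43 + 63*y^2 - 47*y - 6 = 63*y^2 - 26*y - 5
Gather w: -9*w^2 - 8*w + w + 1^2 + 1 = -9*w^2 - 7*w + 2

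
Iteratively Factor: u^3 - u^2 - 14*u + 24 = (u - 2)*(u^2 + u - 12) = (u - 2)*(u + 4)*(u - 3)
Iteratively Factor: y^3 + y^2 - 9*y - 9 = (y + 1)*(y^2 - 9) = (y - 3)*(y + 1)*(y + 3)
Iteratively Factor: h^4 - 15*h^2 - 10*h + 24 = (h + 2)*(h^3 - 2*h^2 - 11*h + 12) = (h - 4)*(h + 2)*(h^2 + 2*h - 3) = (h - 4)*(h - 1)*(h + 2)*(h + 3)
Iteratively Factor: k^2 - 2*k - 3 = (k - 3)*(k + 1)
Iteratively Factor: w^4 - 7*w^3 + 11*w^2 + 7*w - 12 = (w - 4)*(w^3 - 3*w^2 - w + 3) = (w - 4)*(w - 3)*(w^2 - 1) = (w - 4)*(w - 3)*(w + 1)*(w - 1)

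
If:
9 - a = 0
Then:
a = 9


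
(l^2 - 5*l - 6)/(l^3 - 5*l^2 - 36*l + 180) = (l + 1)/(l^2 + l - 30)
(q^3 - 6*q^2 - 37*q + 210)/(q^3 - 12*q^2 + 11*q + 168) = (q^2 + q - 30)/(q^2 - 5*q - 24)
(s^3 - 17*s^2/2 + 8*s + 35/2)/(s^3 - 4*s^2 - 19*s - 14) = (s - 5/2)/(s + 2)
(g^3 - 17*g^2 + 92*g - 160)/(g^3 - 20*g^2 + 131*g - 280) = (g - 4)/(g - 7)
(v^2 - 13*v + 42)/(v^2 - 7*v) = (v - 6)/v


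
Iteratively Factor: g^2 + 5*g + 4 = (g + 1)*(g + 4)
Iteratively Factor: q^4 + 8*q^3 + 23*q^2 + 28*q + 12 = (q + 2)*(q^3 + 6*q^2 + 11*q + 6) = (q + 2)*(q + 3)*(q^2 + 3*q + 2) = (q + 2)^2*(q + 3)*(q + 1)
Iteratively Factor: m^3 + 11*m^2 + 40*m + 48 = (m + 4)*(m^2 + 7*m + 12) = (m + 4)^2*(m + 3)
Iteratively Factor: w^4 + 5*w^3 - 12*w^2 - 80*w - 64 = (w + 1)*(w^3 + 4*w^2 - 16*w - 64) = (w - 4)*(w + 1)*(w^2 + 8*w + 16) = (w - 4)*(w + 1)*(w + 4)*(w + 4)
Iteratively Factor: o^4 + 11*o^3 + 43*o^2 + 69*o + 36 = (o + 3)*(o^3 + 8*o^2 + 19*o + 12) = (o + 1)*(o + 3)*(o^2 + 7*o + 12) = (o + 1)*(o + 3)^2*(o + 4)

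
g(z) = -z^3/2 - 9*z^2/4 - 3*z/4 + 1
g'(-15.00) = -270.75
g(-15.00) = 1193.50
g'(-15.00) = -270.75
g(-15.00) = 1193.50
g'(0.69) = -4.57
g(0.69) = -0.75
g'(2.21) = -18.02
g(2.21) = -17.04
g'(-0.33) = 0.57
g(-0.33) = 1.02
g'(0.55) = -3.68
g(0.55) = -0.18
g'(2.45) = -20.78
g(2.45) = -21.70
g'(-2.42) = 1.36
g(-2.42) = -3.28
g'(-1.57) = 2.62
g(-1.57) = -1.43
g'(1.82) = -13.91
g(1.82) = -10.83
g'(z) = -3*z^2/2 - 9*z/2 - 3/4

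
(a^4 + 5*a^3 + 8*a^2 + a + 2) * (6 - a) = -a^5 + a^4 + 22*a^3 + 47*a^2 + 4*a + 12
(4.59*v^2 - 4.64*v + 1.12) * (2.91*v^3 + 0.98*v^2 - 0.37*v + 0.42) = 13.3569*v^5 - 9.0042*v^4 - 2.9863*v^3 + 4.7422*v^2 - 2.3632*v + 0.4704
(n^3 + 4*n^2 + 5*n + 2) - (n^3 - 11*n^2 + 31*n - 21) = 15*n^2 - 26*n + 23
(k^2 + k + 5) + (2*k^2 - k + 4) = 3*k^2 + 9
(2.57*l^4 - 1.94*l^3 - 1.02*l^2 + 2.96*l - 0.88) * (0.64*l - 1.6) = 1.6448*l^5 - 5.3536*l^4 + 2.4512*l^3 + 3.5264*l^2 - 5.2992*l + 1.408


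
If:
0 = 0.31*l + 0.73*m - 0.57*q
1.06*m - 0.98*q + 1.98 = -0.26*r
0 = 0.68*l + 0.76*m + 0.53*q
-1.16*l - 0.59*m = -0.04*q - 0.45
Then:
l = 0.58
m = -0.39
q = -0.18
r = -6.72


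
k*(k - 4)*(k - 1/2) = k^3 - 9*k^2/2 + 2*k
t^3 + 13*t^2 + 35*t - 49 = (t - 1)*(t + 7)^2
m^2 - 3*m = m*(m - 3)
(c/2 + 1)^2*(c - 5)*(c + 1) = c^4/4 - 17*c^2/4 - 9*c - 5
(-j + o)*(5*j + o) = -5*j^2 + 4*j*o + o^2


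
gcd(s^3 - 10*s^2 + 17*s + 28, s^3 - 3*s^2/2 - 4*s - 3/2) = s + 1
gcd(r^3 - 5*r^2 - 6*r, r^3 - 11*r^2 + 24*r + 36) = r^2 - 5*r - 6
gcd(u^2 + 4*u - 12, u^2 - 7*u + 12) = 1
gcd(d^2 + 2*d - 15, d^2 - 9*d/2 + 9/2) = d - 3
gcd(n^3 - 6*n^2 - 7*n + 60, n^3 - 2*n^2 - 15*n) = n^2 - 2*n - 15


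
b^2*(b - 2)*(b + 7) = b^4 + 5*b^3 - 14*b^2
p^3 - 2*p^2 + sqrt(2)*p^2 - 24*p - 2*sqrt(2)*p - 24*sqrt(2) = (p - 6)*(p + 4)*(p + sqrt(2))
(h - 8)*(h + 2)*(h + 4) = h^3 - 2*h^2 - 40*h - 64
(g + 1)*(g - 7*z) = g^2 - 7*g*z + g - 7*z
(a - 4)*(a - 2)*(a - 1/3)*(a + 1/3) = a^4 - 6*a^3 + 71*a^2/9 + 2*a/3 - 8/9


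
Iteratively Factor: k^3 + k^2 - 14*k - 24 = (k + 2)*(k^2 - k - 12) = (k + 2)*(k + 3)*(k - 4)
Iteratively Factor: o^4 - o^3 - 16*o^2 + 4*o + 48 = (o + 3)*(o^3 - 4*o^2 - 4*o + 16) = (o - 4)*(o + 3)*(o^2 - 4) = (o - 4)*(o + 2)*(o + 3)*(o - 2)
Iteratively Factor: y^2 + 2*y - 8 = (y - 2)*(y + 4)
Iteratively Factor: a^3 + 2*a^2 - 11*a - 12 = (a - 3)*(a^2 + 5*a + 4) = (a - 3)*(a + 1)*(a + 4)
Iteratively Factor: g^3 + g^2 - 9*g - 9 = (g + 3)*(g^2 - 2*g - 3) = (g + 1)*(g + 3)*(g - 3)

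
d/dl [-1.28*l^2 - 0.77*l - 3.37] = -2.56*l - 0.77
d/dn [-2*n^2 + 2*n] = 2 - 4*n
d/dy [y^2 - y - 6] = 2*y - 1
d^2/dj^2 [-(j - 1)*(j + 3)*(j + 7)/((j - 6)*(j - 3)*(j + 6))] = 6*(-4*j^6 - 47*j^5 - 33*j^4 + 1719*j^3 + 2781*j^2 - 15228*j - 37908)/(j^9 - 9*j^8 - 81*j^7 + 945*j^6 + 972*j^5 - 32076*j^4 + 58320*j^3 + 314928*j^2 - 1259712*j + 1259712)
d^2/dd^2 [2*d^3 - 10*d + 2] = 12*d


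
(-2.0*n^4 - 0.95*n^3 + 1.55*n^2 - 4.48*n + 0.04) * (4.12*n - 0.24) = -8.24*n^5 - 3.434*n^4 + 6.614*n^3 - 18.8296*n^2 + 1.24*n - 0.0096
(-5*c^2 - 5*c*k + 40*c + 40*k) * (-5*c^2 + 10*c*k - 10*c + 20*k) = 25*c^4 - 25*c^3*k - 150*c^3 - 50*c^2*k^2 + 150*c^2*k - 400*c^2 + 300*c*k^2 + 400*c*k + 800*k^2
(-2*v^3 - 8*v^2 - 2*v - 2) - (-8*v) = -2*v^3 - 8*v^2 + 6*v - 2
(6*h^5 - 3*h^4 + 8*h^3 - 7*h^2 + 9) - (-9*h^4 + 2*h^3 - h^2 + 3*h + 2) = 6*h^5 + 6*h^4 + 6*h^3 - 6*h^2 - 3*h + 7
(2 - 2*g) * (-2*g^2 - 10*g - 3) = 4*g^3 + 16*g^2 - 14*g - 6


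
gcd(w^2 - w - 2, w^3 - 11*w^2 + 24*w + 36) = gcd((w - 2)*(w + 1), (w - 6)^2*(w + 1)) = w + 1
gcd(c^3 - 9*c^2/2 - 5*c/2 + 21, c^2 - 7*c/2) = c - 7/2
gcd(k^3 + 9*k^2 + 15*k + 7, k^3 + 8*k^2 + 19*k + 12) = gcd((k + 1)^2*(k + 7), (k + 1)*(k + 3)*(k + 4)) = k + 1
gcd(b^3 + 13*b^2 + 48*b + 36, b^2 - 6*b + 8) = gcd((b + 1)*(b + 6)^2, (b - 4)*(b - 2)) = 1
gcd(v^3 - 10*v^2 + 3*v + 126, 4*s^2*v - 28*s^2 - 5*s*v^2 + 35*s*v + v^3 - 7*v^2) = v - 7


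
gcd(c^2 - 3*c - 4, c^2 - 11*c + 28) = c - 4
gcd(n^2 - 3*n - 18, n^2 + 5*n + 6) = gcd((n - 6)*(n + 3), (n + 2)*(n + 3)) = n + 3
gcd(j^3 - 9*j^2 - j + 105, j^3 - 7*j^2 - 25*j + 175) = j^2 - 12*j + 35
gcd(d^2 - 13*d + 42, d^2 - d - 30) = d - 6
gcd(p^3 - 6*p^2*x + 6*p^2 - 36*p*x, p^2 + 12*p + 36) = p + 6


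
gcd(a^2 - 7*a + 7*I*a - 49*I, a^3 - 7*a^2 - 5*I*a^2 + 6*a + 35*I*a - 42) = a - 7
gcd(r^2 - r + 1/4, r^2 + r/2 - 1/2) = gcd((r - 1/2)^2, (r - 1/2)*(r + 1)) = r - 1/2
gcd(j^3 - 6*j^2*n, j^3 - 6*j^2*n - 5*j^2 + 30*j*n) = j^2 - 6*j*n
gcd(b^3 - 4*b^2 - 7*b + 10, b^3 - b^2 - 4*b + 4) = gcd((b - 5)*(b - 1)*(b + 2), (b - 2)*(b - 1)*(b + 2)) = b^2 + b - 2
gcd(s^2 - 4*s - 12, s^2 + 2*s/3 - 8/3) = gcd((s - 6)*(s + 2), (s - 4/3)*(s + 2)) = s + 2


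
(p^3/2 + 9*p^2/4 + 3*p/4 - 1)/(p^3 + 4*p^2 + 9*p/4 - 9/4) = (p^2 + 5*p + 4)/(2*p^2 + 9*p + 9)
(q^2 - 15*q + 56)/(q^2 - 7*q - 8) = (q - 7)/(q + 1)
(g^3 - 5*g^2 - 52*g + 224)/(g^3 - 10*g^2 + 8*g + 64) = (g + 7)/(g + 2)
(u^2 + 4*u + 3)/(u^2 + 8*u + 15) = (u + 1)/(u + 5)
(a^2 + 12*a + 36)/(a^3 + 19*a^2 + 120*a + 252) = 1/(a + 7)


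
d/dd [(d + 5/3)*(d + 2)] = 2*d + 11/3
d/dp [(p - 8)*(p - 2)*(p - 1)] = 3*p^2 - 22*p + 26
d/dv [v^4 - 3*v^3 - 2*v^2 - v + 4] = 4*v^3 - 9*v^2 - 4*v - 1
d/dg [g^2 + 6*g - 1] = 2*g + 6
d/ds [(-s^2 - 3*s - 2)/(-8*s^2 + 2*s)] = (-13*s^2 - 16*s + 2)/(2*s^2*(16*s^2 - 8*s + 1))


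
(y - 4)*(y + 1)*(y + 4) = y^3 + y^2 - 16*y - 16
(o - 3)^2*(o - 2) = o^3 - 8*o^2 + 21*o - 18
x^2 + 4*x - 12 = (x - 2)*(x + 6)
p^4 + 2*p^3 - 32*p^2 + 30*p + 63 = (p - 3)^2*(p + 1)*(p + 7)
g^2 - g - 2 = (g - 2)*(g + 1)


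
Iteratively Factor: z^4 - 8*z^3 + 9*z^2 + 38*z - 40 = (z + 2)*(z^3 - 10*z^2 + 29*z - 20) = (z - 4)*(z + 2)*(z^2 - 6*z + 5) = (z - 4)*(z - 1)*(z + 2)*(z - 5)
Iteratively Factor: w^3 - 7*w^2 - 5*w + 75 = (w - 5)*(w^2 - 2*w - 15) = (w - 5)*(w + 3)*(w - 5)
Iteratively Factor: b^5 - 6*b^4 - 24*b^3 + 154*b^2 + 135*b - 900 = (b - 5)*(b^4 - b^3 - 29*b^2 + 9*b + 180) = (b - 5)*(b + 4)*(b^3 - 5*b^2 - 9*b + 45) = (b - 5)*(b - 3)*(b + 4)*(b^2 - 2*b - 15) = (b - 5)*(b - 3)*(b + 3)*(b + 4)*(b - 5)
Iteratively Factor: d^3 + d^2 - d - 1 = (d + 1)*(d^2 - 1) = (d - 1)*(d + 1)*(d + 1)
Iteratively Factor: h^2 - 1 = (h + 1)*(h - 1)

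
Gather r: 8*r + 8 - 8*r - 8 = 0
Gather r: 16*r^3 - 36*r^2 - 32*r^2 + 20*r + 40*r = 16*r^3 - 68*r^2 + 60*r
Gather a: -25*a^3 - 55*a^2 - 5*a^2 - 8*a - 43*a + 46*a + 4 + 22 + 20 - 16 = -25*a^3 - 60*a^2 - 5*a + 30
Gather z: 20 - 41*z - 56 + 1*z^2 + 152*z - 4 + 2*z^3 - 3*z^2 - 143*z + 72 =2*z^3 - 2*z^2 - 32*z + 32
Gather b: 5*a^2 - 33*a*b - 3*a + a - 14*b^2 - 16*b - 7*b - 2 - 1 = 5*a^2 - 2*a - 14*b^2 + b*(-33*a - 23) - 3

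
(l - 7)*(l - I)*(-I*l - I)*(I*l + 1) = l^4 - 6*l^3 - 2*I*l^3 - 8*l^2 + 12*I*l^2 + 6*l + 14*I*l + 7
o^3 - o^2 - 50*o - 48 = (o - 8)*(o + 1)*(o + 6)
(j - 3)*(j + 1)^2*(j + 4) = j^4 + 3*j^3 - 9*j^2 - 23*j - 12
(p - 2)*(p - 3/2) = p^2 - 7*p/2 + 3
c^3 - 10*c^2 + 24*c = c*(c - 6)*(c - 4)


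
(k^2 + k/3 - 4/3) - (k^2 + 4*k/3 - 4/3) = -k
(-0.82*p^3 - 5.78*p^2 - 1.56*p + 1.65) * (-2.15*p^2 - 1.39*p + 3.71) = 1.763*p^5 + 13.5668*p^4 + 8.346*p^3 - 22.8229*p^2 - 8.0811*p + 6.1215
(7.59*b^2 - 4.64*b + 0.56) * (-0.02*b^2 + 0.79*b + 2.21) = -0.1518*b^4 + 6.0889*b^3 + 13.0971*b^2 - 9.812*b + 1.2376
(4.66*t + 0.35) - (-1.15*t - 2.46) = 5.81*t + 2.81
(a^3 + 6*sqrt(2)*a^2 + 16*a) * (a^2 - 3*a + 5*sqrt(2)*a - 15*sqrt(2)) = a^5 - 3*a^4 + 11*sqrt(2)*a^4 - 33*sqrt(2)*a^3 + 76*a^3 - 228*a^2 + 80*sqrt(2)*a^2 - 240*sqrt(2)*a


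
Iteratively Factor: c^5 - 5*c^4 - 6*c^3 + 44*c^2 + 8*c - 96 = (c + 2)*(c^4 - 7*c^3 + 8*c^2 + 28*c - 48) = (c - 4)*(c + 2)*(c^3 - 3*c^2 - 4*c + 12) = (c - 4)*(c + 2)^2*(c^2 - 5*c + 6) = (c - 4)*(c - 2)*(c + 2)^2*(c - 3)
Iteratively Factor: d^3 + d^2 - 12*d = (d + 4)*(d^2 - 3*d) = (d - 3)*(d + 4)*(d)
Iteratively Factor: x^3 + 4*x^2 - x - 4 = (x + 4)*(x^2 - 1) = (x + 1)*(x + 4)*(x - 1)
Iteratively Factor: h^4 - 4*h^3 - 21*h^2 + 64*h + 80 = (h - 4)*(h^3 - 21*h - 20) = (h - 4)*(h + 4)*(h^2 - 4*h - 5) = (h - 4)*(h + 1)*(h + 4)*(h - 5)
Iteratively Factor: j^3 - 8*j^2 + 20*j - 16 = (j - 2)*(j^2 - 6*j + 8) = (j - 4)*(j - 2)*(j - 2)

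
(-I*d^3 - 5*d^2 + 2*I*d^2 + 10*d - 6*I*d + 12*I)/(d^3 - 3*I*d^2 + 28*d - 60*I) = (-I*d^2 + d*(1 + 2*I) - 2)/(d^2 + 3*I*d + 10)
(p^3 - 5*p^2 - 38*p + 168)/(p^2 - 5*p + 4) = (p^2 - p - 42)/(p - 1)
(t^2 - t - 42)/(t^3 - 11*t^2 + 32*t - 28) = (t + 6)/(t^2 - 4*t + 4)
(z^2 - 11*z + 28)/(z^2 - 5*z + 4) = (z - 7)/(z - 1)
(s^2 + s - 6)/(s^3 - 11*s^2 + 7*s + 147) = (s - 2)/(s^2 - 14*s + 49)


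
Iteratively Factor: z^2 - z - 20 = (z + 4)*(z - 5)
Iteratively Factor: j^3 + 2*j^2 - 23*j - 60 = (j + 3)*(j^2 - j - 20) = (j + 3)*(j + 4)*(j - 5)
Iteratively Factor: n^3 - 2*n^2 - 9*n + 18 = (n + 3)*(n^2 - 5*n + 6) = (n - 3)*(n + 3)*(n - 2)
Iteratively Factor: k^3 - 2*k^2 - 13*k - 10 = (k + 2)*(k^2 - 4*k - 5) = (k + 1)*(k + 2)*(k - 5)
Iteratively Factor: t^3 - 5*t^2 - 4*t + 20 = (t + 2)*(t^2 - 7*t + 10) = (t - 5)*(t + 2)*(t - 2)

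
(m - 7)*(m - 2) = m^2 - 9*m + 14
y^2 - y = y*(y - 1)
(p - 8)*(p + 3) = p^2 - 5*p - 24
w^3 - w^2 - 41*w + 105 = (w - 5)*(w - 3)*(w + 7)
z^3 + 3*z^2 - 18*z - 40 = (z - 4)*(z + 2)*(z + 5)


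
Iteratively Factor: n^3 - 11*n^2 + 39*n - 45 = (n - 5)*(n^2 - 6*n + 9) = (n - 5)*(n - 3)*(n - 3)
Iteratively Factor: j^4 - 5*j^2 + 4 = (j - 1)*(j^3 + j^2 - 4*j - 4) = (j - 2)*(j - 1)*(j^2 + 3*j + 2) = (j - 2)*(j - 1)*(j + 1)*(j + 2)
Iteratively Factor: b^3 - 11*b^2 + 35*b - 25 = (b - 5)*(b^2 - 6*b + 5) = (b - 5)*(b - 1)*(b - 5)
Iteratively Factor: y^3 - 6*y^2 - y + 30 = (y - 3)*(y^2 - 3*y - 10) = (y - 5)*(y - 3)*(y + 2)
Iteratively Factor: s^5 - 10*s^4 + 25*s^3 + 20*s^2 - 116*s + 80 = (s - 5)*(s^4 - 5*s^3 + 20*s - 16) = (s - 5)*(s - 2)*(s^3 - 3*s^2 - 6*s + 8) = (s - 5)*(s - 4)*(s - 2)*(s^2 + s - 2) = (s - 5)*(s - 4)*(s - 2)*(s + 2)*(s - 1)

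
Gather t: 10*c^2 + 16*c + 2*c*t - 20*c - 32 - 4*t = 10*c^2 - 4*c + t*(2*c - 4) - 32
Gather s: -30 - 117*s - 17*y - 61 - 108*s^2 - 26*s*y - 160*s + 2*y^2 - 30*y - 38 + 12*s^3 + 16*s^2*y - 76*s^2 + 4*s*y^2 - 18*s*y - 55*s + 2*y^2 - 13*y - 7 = 12*s^3 + s^2*(16*y - 184) + s*(4*y^2 - 44*y - 332) + 4*y^2 - 60*y - 136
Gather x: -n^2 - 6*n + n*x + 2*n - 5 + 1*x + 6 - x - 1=-n^2 + n*x - 4*n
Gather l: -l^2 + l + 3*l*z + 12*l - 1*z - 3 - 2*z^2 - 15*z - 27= -l^2 + l*(3*z + 13) - 2*z^2 - 16*z - 30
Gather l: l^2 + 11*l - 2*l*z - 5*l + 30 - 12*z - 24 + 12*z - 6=l^2 + l*(6 - 2*z)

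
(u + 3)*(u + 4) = u^2 + 7*u + 12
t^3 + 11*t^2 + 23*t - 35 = (t - 1)*(t + 5)*(t + 7)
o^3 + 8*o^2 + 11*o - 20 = (o - 1)*(o + 4)*(o + 5)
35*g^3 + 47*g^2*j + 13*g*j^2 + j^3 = (g + j)*(5*g + j)*(7*g + j)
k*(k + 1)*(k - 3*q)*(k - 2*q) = k^4 - 5*k^3*q + k^3 + 6*k^2*q^2 - 5*k^2*q + 6*k*q^2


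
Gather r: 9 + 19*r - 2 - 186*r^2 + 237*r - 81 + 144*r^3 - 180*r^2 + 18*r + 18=144*r^3 - 366*r^2 + 274*r - 56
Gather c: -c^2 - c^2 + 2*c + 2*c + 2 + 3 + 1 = -2*c^2 + 4*c + 6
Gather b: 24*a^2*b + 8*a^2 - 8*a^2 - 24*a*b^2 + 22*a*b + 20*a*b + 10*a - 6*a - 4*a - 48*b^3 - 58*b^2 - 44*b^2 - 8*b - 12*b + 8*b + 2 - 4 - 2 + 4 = -48*b^3 + b^2*(-24*a - 102) + b*(24*a^2 + 42*a - 12)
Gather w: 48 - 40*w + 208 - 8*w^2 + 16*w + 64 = -8*w^2 - 24*w + 320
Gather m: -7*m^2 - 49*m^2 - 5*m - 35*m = -56*m^2 - 40*m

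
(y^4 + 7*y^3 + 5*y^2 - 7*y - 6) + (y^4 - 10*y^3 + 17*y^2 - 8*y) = 2*y^4 - 3*y^3 + 22*y^2 - 15*y - 6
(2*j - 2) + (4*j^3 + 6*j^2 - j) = 4*j^3 + 6*j^2 + j - 2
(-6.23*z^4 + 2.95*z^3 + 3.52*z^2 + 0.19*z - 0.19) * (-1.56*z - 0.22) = 9.7188*z^5 - 3.2314*z^4 - 6.1402*z^3 - 1.0708*z^2 + 0.2546*z + 0.0418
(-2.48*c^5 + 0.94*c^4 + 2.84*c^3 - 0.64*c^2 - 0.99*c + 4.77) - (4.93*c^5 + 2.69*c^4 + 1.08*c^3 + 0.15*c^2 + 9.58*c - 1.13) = -7.41*c^5 - 1.75*c^4 + 1.76*c^3 - 0.79*c^2 - 10.57*c + 5.9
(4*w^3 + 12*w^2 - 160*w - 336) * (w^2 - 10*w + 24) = 4*w^5 - 28*w^4 - 184*w^3 + 1552*w^2 - 480*w - 8064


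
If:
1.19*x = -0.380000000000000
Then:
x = -0.32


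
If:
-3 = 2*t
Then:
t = -3/2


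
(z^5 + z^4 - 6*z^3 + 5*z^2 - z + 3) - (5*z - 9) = z^5 + z^4 - 6*z^3 + 5*z^2 - 6*z + 12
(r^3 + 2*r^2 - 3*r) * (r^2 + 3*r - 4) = r^5 + 5*r^4 - r^3 - 17*r^2 + 12*r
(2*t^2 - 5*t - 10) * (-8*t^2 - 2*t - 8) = -16*t^4 + 36*t^3 + 74*t^2 + 60*t + 80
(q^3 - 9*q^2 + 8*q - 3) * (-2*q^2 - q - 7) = -2*q^5 + 17*q^4 - 14*q^3 + 61*q^2 - 53*q + 21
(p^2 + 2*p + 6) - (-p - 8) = p^2 + 3*p + 14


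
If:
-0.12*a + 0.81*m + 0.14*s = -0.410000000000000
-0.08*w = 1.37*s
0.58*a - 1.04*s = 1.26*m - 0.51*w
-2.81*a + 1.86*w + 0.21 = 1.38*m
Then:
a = -0.28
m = -0.56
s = 0.06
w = -0.95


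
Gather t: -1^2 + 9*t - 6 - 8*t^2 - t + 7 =-8*t^2 + 8*t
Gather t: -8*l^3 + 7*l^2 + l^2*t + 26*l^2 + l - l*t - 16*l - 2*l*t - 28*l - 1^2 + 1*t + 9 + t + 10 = -8*l^3 + 33*l^2 - 43*l + t*(l^2 - 3*l + 2) + 18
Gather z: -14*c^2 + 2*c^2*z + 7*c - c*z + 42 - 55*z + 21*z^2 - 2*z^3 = -14*c^2 + 7*c - 2*z^3 + 21*z^2 + z*(2*c^2 - c - 55) + 42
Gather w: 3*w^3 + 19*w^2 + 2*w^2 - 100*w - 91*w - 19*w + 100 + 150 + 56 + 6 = 3*w^3 + 21*w^2 - 210*w + 312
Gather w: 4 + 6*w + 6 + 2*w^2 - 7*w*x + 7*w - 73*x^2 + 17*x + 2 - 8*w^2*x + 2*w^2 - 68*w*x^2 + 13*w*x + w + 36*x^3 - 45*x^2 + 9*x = w^2*(4 - 8*x) + w*(-68*x^2 + 6*x + 14) + 36*x^3 - 118*x^2 + 26*x + 12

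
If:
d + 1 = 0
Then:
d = -1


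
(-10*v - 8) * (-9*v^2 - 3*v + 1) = 90*v^3 + 102*v^2 + 14*v - 8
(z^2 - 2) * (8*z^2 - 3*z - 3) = 8*z^4 - 3*z^3 - 19*z^2 + 6*z + 6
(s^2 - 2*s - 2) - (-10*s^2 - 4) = 11*s^2 - 2*s + 2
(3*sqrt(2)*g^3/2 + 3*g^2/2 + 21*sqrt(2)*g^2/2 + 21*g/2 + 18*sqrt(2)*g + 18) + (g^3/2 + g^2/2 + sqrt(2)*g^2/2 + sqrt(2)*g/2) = g^3/2 + 3*sqrt(2)*g^3/2 + 2*g^2 + 11*sqrt(2)*g^2 + 21*g/2 + 37*sqrt(2)*g/2 + 18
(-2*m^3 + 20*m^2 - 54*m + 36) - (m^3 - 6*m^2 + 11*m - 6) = -3*m^3 + 26*m^2 - 65*m + 42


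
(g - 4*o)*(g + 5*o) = g^2 + g*o - 20*o^2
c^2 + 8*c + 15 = (c + 3)*(c + 5)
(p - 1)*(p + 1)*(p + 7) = p^3 + 7*p^2 - p - 7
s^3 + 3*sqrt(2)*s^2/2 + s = s*(s + sqrt(2)/2)*(s + sqrt(2))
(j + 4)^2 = j^2 + 8*j + 16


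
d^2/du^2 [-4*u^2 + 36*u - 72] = -8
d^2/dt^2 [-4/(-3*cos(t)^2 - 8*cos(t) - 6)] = 8*(-18*sin(t)^4 + 5*sin(t)^2 + 69*cos(t) - 9*cos(3*t) + 59)/(-3*sin(t)^2 + 8*cos(t) + 9)^3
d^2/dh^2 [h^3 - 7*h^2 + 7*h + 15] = 6*h - 14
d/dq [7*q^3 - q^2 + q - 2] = 21*q^2 - 2*q + 1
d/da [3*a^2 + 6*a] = 6*a + 6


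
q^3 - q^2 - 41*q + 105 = (q - 5)*(q - 3)*(q + 7)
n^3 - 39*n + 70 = (n - 5)*(n - 2)*(n + 7)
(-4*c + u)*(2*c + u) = -8*c^2 - 2*c*u + u^2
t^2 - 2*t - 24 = (t - 6)*(t + 4)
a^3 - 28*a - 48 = (a - 6)*(a + 2)*(a + 4)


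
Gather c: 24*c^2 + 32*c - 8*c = 24*c^2 + 24*c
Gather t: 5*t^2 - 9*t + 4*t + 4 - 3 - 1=5*t^2 - 5*t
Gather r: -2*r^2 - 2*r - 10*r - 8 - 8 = -2*r^2 - 12*r - 16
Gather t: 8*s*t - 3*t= t*(8*s - 3)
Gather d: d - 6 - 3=d - 9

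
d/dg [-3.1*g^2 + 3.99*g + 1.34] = 3.99 - 6.2*g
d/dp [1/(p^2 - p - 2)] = (1 - 2*p)/(-p^2 + p + 2)^2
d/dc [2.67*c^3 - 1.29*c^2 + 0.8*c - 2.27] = 8.01*c^2 - 2.58*c + 0.8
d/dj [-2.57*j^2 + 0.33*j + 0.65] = 0.33 - 5.14*j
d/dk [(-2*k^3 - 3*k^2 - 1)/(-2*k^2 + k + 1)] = (4*k^4 - 4*k^3 - 9*k^2 - 10*k + 1)/(4*k^4 - 4*k^3 - 3*k^2 + 2*k + 1)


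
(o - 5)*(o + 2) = o^2 - 3*o - 10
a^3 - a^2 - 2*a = a*(a - 2)*(a + 1)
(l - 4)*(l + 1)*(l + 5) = l^3 + 2*l^2 - 19*l - 20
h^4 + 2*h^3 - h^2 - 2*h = h*(h - 1)*(h + 1)*(h + 2)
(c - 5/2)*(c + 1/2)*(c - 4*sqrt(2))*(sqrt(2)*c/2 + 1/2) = sqrt(2)*c^4/2 - 7*c^3/2 - sqrt(2)*c^3 - 21*sqrt(2)*c^2/8 + 7*c^2 + 35*c/8 + 4*sqrt(2)*c + 5*sqrt(2)/2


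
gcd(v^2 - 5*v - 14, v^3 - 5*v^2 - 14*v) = v^2 - 5*v - 14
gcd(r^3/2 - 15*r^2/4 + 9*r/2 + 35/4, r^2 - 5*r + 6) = 1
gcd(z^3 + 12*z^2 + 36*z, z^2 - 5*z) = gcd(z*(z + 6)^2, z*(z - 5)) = z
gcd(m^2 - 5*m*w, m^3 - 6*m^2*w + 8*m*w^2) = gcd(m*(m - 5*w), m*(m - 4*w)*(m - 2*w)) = m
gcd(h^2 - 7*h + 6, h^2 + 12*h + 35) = 1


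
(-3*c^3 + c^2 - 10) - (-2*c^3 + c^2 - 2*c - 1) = -c^3 + 2*c - 9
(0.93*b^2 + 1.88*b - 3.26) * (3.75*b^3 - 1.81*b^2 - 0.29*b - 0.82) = 3.4875*b^5 + 5.3667*b^4 - 15.8975*b^3 + 4.5928*b^2 - 0.5962*b + 2.6732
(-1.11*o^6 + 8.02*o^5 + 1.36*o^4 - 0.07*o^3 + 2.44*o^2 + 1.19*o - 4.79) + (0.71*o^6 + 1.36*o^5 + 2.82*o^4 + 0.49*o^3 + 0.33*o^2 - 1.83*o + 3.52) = -0.4*o^6 + 9.38*o^5 + 4.18*o^4 + 0.42*o^3 + 2.77*o^2 - 0.64*o - 1.27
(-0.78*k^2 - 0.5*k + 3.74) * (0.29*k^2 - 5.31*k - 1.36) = -0.2262*k^4 + 3.9968*k^3 + 4.8004*k^2 - 19.1794*k - 5.0864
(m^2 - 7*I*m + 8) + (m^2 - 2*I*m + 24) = 2*m^2 - 9*I*m + 32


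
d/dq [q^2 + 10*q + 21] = 2*q + 10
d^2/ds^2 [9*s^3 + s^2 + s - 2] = 54*s + 2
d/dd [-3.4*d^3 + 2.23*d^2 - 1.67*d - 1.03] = -10.2*d^2 + 4.46*d - 1.67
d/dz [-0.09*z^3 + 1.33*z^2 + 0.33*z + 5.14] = -0.27*z^2 + 2.66*z + 0.33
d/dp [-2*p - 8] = -2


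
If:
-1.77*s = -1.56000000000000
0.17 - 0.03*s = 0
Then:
No Solution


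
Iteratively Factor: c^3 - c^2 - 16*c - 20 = (c - 5)*(c^2 + 4*c + 4) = (c - 5)*(c + 2)*(c + 2)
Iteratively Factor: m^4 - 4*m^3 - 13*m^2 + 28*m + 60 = (m - 3)*(m^3 - m^2 - 16*m - 20) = (m - 3)*(m + 2)*(m^2 - 3*m - 10) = (m - 3)*(m + 2)^2*(m - 5)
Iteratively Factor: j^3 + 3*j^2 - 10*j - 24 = (j - 3)*(j^2 + 6*j + 8) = (j - 3)*(j + 4)*(j + 2)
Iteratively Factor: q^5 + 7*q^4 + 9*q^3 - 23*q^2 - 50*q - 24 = (q + 3)*(q^4 + 4*q^3 - 3*q^2 - 14*q - 8) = (q + 1)*(q + 3)*(q^3 + 3*q^2 - 6*q - 8) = (q - 2)*(q + 1)*(q + 3)*(q^2 + 5*q + 4) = (q - 2)*(q + 1)^2*(q + 3)*(q + 4)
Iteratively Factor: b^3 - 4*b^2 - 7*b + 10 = (b - 1)*(b^2 - 3*b - 10) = (b - 1)*(b + 2)*(b - 5)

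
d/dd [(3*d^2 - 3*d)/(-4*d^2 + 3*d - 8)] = 3*(-d^2 - 16*d + 8)/(16*d^4 - 24*d^3 + 73*d^2 - 48*d + 64)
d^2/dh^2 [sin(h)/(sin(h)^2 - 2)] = (-sin(h)^4 - 10*sin(h)^2 + 8)*sin(h)/(sin(h)^2 - 2)^3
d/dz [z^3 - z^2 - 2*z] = 3*z^2 - 2*z - 2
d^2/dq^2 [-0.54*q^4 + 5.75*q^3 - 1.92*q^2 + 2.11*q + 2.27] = -6.48*q^2 + 34.5*q - 3.84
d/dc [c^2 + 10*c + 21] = 2*c + 10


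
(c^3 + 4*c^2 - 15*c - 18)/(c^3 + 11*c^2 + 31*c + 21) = (c^2 + 3*c - 18)/(c^2 + 10*c + 21)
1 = 1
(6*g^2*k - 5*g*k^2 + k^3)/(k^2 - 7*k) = (6*g^2 - 5*g*k + k^2)/(k - 7)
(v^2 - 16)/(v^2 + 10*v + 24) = (v - 4)/(v + 6)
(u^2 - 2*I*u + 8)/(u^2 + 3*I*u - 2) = (u - 4*I)/(u + I)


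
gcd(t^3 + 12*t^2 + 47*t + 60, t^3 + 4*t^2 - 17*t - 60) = t^2 + 8*t + 15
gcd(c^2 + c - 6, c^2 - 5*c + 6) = c - 2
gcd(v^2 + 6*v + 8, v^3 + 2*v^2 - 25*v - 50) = v + 2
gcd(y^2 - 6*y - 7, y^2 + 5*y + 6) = 1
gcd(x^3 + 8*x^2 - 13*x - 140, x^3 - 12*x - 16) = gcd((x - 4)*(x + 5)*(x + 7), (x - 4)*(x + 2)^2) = x - 4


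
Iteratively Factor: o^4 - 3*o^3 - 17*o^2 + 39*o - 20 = (o + 4)*(o^3 - 7*o^2 + 11*o - 5) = (o - 1)*(o + 4)*(o^2 - 6*o + 5) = (o - 5)*(o - 1)*(o + 4)*(o - 1)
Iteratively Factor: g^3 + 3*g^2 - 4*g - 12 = (g - 2)*(g^2 + 5*g + 6) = (g - 2)*(g + 2)*(g + 3)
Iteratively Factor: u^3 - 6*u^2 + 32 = (u + 2)*(u^2 - 8*u + 16) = (u - 4)*(u + 2)*(u - 4)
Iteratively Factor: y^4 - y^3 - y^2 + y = (y)*(y^3 - y^2 - y + 1) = y*(y - 1)*(y^2 - 1) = y*(y - 1)^2*(y + 1)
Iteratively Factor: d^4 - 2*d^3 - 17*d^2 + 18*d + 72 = (d + 2)*(d^3 - 4*d^2 - 9*d + 36) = (d + 2)*(d + 3)*(d^2 - 7*d + 12) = (d - 4)*(d + 2)*(d + 3)*(d - 3)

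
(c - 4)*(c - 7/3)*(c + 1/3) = c^3 - 6*c^2 + 65*c/9 + 28/9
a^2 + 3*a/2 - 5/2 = (a - 1)*(a + 5/2)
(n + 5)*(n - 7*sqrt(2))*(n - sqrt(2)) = n^3 - 8*sqrt(2)*n^2 + 5*n^2 - 40*sqrt(2)*n + 14*n + 70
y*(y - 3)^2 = y^3 - 6*y^2 + 9*y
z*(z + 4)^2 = z^3 + 8*z^2 + 16*z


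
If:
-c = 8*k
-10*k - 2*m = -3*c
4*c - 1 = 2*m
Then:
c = -4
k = 1/2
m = -17/2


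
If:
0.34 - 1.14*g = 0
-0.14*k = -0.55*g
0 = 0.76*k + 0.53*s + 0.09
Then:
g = 0.30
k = 1.17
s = -1.85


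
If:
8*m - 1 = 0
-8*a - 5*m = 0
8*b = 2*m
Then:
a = -5/64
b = 1/32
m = 1/8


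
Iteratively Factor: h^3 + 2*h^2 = (h)*(h^2 + 2*h) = h*(h + 2)*(h)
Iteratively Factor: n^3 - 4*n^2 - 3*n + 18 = (n + 2)*(n^2 - 6*n + 9) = (n - 3)*(n + 2)*(n - 3)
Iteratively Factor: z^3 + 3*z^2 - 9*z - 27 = (z - 3)*(z^2 + 6*z + 9) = (z - 3)*(z + 3)*(z + 3)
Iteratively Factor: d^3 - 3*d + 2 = (d - 1)*(d^2 + d - 2) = (d - 1)^2*(d + 2)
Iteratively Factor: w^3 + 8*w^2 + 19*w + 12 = (w + 1)*(w^2 + 7*w + 12) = (w + 1)*(w + 3)*(w + 4)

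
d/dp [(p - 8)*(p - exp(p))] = p + (1 - exp(p))*(p - 8) - exp(p)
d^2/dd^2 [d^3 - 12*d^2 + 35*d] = 6*d - 24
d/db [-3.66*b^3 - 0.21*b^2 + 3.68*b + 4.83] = -10.98*b^2 - 0.42*b + 3.68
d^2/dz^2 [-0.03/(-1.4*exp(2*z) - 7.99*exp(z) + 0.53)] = (-(0.168*exp(z) + 0.2397)*(1.4*exp(2*z) + 7.99*exp(z) - 0.53) + 0.03*(2.8*exp(z) + 7.99)*(5.6*exp(z) + 15.98)*exp(z))*exp(z)/(1.4*exp(2*z) + 7.99*exp(z) - 0.53)^3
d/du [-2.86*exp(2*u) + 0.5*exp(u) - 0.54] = (0.5 - 5.72*exp(u))*exp(u)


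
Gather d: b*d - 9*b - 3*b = b*d - 12*b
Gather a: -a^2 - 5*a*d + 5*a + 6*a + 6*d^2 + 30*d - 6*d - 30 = -a^2 + a*(11 - 5*d) + 6*d^2 + 24*d - 30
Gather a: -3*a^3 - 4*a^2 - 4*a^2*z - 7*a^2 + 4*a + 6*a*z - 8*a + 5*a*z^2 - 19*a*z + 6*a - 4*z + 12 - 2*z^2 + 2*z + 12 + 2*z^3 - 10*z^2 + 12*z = -3*a^3 + a^2*(-4*z - 11) + a*(5*z^2 - 13*z + 2) + 2*z^3 - 12*z^2 + 10*z + 24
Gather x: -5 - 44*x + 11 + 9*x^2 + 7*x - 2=9*x^2 - 37*x + 4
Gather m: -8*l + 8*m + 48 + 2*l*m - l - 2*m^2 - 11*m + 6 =-9*l - 2*m^2 + m*(2*l - 3) + 54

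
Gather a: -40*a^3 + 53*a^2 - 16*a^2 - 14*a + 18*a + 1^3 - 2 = -40*a^3 + 37*a^2 + 4*a - 1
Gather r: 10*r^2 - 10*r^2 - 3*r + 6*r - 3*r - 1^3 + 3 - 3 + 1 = 0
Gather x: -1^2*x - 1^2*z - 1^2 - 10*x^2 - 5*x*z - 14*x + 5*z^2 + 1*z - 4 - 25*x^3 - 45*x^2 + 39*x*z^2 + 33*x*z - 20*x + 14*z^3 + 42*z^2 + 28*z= -25*x^3 - 55*x^2 + x*(39*z^2 + 28*z - 35) + 14*z^3 + 47*z^2 + 28*z - 5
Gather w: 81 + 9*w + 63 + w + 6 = 10*w + 150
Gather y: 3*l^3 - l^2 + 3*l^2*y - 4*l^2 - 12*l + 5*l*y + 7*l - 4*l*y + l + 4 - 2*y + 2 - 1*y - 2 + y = 3*l^3 - 5*l^2 - 4*l + y*(3*l^2 + l - 2) + 4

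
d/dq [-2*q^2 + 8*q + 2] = 8 - 4*q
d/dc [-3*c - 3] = -3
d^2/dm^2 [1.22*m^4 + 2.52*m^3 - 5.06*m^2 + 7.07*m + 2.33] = 14.64*m^2 + 15.12*m - 10.12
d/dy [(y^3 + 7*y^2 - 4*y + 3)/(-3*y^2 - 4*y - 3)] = (-3*y^4 - 8*y^3 - 49*y^2 - 24*y + 24)/(9*y^4 + 24*y^3 + 34*y^2 + 24*y + 9)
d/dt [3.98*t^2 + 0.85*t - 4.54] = 7.96*t + 0.85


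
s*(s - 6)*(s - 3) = s^3 - 9*s^2 + 18*s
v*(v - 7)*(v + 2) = v^3 - 5*v^2 - 14*v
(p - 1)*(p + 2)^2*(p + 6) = p^4 + 9*p^3 + 18*p^2 - 4*p - 24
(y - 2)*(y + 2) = y^2 - 4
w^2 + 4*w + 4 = (w + 2)^2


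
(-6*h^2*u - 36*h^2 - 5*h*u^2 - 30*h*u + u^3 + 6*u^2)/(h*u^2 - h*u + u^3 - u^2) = (-6*h*u - 36*h + u^2 + 6*u)/(u*(u - 1))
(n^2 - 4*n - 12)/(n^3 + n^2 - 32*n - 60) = 1/(n + 5)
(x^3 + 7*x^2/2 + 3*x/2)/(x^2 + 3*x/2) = (2*x^2 + 7*x + 3)/(2*x + 3)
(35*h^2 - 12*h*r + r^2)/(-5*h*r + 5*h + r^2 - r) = (-7*h + r)/(r - 1)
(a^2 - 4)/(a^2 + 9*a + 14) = (a - 2)/(a + 7)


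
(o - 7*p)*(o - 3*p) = o^2 - 10*o*p + 21*p^2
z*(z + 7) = z^2 + 7*z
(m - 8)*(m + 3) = m^2 - 5*m - 24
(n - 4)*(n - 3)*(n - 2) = n^3 - 9*n^2 + 26*n - 24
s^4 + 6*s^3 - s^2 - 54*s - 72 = (s - 3)*(s + 2)*(s + 3)*(s + 4)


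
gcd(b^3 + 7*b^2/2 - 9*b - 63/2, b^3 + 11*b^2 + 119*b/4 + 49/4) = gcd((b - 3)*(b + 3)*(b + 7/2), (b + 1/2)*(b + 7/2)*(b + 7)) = b + 7/2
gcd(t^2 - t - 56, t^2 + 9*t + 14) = t + 7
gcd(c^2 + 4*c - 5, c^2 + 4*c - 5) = c^2 + 4*c - 5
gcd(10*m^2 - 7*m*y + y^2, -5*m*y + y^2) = -5*m + y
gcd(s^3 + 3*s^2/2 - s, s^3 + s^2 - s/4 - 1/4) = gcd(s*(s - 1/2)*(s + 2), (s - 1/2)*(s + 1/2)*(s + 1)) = s - 1/2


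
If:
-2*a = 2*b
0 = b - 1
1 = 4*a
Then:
No Solution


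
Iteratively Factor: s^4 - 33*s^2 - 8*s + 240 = (s - 5)*(s^3 + 5*s^2 - 8*s - 48) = (s - 5)*(s + 4)*(s^2 + s - 12) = (s - 5)*(s + 4)^2*(s - 3)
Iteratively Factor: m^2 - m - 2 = (m + 1)*(m - 2)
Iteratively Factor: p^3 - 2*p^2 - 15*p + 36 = (p - 3)*(p^2 + p - 12) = (p - 3)*(p + 4)*(p - 3)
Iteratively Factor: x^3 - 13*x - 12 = (x + 3)*(x^2 - 3*x - 4) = (x - 4)*(x + 3)*(x + 1)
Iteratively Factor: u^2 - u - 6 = (u + 2)*(u - 3)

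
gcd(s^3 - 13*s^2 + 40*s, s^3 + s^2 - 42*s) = s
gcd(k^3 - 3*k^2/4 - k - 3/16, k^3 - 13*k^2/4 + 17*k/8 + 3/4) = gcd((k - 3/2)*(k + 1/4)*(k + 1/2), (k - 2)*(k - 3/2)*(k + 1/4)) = k^2 - 5*k/4 - 3/8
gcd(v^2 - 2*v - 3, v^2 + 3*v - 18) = v - 3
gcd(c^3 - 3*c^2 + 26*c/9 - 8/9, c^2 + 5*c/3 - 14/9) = c - 2/3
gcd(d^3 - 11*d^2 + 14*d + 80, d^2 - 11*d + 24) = d - 8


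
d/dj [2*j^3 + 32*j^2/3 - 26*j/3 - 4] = 6*j^2 + 64*j/3 - 26/3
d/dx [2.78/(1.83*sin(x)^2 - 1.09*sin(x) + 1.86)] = (3.0302 - 10.1748*sin(x))*cos(x)/(1.83*sin(x)^2 - 1.09*sin(x) + 1.86)^2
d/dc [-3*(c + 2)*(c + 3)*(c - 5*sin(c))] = 3*(c + 2)*(c + 3)*(5*cos(c) - 1) - 3*(c + 2)*(c - 5*sin(c)) - 3*(c + 3)*(c - 5*sin(c))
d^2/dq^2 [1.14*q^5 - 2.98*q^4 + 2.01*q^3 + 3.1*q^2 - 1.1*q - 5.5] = 22.8*q^3 - 35.76*q^2 + 12.06*q + 6.2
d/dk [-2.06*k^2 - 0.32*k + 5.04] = -4.12*k - 0.32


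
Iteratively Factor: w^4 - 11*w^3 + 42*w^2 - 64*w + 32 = (w - 4)*(w^3 - 7*w^2 + 14*w - 8) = (w - 4)^2*(w^2 - 3*w + 2) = (w - 4)^2*(w - 1)*(w - 2)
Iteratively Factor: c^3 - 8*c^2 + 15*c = (c - 5)*(c^2 - 3*c) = (c - 5)*(c - 3)*(c)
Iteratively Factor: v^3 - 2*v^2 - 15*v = (v)*(v^2 - 2*v - 15) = v*(v - 5)*(v + 3)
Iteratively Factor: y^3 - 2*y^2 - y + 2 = (y - 2)*(y^2 - 1) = (y - 2)*(y - 1)*(y + 1)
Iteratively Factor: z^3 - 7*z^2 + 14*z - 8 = (z - 2)*(z^2 - 5*z + 4) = (z - 2)*(z - 1)*(z - 4)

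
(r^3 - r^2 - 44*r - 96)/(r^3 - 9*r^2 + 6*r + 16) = (r^2 + 7*r + 12)/(r^2 - r - 2)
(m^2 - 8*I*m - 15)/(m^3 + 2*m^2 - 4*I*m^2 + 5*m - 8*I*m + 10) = (m - 3*I)/(m^2 + m*(2 + I) + 2*I)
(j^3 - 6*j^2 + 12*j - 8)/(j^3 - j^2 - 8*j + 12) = (j - 2)/(j + 3)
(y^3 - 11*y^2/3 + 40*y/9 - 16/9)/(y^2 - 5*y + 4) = (9*y^2 - 24*y + 16)/(9*(y - 4))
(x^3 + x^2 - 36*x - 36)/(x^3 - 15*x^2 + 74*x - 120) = (x^2 + 7*x + 6)/(x^2 - 9*x + 20)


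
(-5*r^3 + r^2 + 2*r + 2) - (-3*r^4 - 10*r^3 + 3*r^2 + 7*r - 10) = 3*r^4 + 5*r^3 - 2*r^2 - 5*r + 12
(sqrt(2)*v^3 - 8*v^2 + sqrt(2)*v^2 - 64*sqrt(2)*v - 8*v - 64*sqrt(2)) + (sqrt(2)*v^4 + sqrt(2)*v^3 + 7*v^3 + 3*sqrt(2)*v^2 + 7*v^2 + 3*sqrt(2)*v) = sqrt(2)*v^4 + 2*sqrt(2)*v^3 + 7*v^3 - v^2 + 4*sqrt(2)*v^2 - 61*sqrt(2)*v - 8*v - 64*sqrt(2)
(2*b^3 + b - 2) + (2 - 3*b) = 2*b^3 - 2*b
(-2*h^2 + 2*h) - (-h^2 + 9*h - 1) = -h^2 - 7*h + 1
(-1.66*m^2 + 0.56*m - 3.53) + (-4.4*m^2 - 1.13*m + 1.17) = -6.06*m^2 - 0.57*m - 2.36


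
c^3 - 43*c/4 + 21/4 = (c - 3)*(c - 1/2)*(c + 7/2)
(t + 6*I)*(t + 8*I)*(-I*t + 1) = -I*t^3 + 15*t^2 + 62*I*t - 48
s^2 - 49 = (s - 7)*(s + 7)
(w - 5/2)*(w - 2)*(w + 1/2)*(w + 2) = w^4 - 2*w^3 - 21*w^2/4 + 8*w + 5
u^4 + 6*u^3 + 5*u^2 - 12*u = u*(u - 1)*(u + 3)*(u + 4)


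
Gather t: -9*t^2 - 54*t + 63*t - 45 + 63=-9*t^2 + 9*t + 18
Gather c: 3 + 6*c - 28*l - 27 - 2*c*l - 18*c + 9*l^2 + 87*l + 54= c*(-2*l - 12) + 9*l^2 + 59*l + 30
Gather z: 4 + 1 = 5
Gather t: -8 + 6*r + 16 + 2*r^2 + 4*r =2*r^2 + 10*r + 8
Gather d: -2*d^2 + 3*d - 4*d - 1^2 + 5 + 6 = -2*d^2 - d + 10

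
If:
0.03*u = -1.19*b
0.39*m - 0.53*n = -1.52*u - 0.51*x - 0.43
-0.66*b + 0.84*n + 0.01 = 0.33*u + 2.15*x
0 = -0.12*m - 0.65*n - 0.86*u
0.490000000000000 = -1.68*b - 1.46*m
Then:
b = 0.00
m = -0.34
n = 0.26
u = -0.15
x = 0.13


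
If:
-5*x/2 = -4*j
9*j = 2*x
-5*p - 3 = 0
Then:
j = 0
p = -3/5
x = 0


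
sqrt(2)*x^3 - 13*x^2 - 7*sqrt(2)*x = x*(x - 7*sqrt(2))*(sqrt(2)*x + 1)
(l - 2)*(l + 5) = l^2 + 3*l - 10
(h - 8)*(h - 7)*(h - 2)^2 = h^4 - 19*h^3 + 120*h^2 - 284*h + 224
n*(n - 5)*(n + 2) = n^3 - 3*n^2 - 10*n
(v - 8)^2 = v^2 - 16*v + 64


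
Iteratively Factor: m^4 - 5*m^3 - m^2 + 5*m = (m)*(m^3 - 5*m^2 - m + 5) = m*(m - 5)*(m^2 - 1) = m*(m - 5)*(m - 1)*(m + 1)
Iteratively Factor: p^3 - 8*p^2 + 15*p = (p - 3)*(p^2 - 5*p) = (p - 5)*(p - 3)*(p)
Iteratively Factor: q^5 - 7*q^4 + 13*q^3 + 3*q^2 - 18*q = (q - 3)*(q^4 - 4*q^3 + q^2 + 6*q) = (q - 3)*(q + 1)*(q^3 - 5*q^2 + 6*q) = (q - 3)*(q - 2)*(q + 1)*(q^2 - 3*q) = q*(q - 3)*(q - 2)*(q + 1)*(q - 3)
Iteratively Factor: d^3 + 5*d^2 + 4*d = (d)*(d^2 + 5*d + 4) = d*(d + 4)*(d + 1)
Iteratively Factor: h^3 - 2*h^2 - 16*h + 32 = (h - 2)*(h^2 - 16) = (h - 2)*(h + 4)*(h - 4)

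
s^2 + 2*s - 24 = (s - 4)*(s + 6)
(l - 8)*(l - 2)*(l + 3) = l^3 - 7*l^2 - 14*l + 48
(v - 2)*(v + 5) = v^2 + 3*v - 10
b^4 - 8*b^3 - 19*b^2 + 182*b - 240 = (b - 8)*(b - 3)*(b - 2)*(b + 5)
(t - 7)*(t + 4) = t^2 - 3*t - 28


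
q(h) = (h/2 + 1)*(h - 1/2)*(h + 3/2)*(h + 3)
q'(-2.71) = -0.36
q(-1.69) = 0.08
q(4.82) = 728.05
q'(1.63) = 50.41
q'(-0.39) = -1.62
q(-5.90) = 159.24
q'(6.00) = 818.62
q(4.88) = 757.49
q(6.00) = 1485.00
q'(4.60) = 433.39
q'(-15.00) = -4877.62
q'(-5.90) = -156.82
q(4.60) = 627.25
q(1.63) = 29.72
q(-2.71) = -0.40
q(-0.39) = -2.08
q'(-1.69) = -0.15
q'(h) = (h/2 + 1)*(h - 1/2)*(h + 3/2) + (h/2 + 1)*(h - 1/2)*(h + 3) + (h/2 + 1)*(h + 3/2)*(h + 3) + (h - 1/2)*(h + 3/2)*(h + 3)/2 = 2*h^3 + 9*h^2 + 41*h/4 + 9/8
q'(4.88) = 497.90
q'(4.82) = 483.58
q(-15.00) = 16321.50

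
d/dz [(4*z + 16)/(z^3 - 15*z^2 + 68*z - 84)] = 4*(-2*z^3 + 3*z^2 + 120*z - 356)/(z^6 - 30*z^5 + 361*z^4 - 2208*z^3 + 7144*z^2 - 11424*z + 7056)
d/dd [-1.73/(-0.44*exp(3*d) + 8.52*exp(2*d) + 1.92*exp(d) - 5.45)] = (-2.2836*exp(2*d) + 29.4792*exp(d) + 3.3216)*exp(d)/(0.44*exp(3*d) - 8.52*exp(2*d) - 1.92*exp(d) + 5.45)^2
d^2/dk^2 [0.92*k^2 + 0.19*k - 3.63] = 1.84000000000000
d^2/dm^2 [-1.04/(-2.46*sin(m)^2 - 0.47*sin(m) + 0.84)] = (-25.174656*sin(m)^4 - 3.607344*sin(m)^3 + 28.936024*sin(m)^2 + 6.804096*sin(m) + 4.757584)/(2.46*sin(m)^2 + 0.47*sin(m) - 0.84)^3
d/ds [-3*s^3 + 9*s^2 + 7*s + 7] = -9*s^2 + 18*s + 7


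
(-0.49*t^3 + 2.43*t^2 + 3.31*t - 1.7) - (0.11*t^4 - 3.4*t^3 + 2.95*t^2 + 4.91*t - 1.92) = -0.11*t^4 + 2.91*t^3 - 0.52*t^2 - 1.6*t + 0.22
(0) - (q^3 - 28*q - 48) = -q^3 + 28*q + 48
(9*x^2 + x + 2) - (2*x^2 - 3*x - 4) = 7*x^2 + 4*x + 6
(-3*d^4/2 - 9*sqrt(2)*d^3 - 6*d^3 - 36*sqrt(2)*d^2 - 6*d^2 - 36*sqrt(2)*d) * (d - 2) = -3*d^5/2 - 9*sqrt(2)*d^4 - 3*d^4 - 18*sqrt(2)*d^3 + 6*d^3 + 12*d^2 + 36*sqrt(2)*d^2 + 72*sqrt(2)*d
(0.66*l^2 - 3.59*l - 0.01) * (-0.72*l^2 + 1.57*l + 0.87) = -0.4752*l^4 + 3.621*l^3 - 5.0549*l^2 - 3.139*l - 0.0087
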